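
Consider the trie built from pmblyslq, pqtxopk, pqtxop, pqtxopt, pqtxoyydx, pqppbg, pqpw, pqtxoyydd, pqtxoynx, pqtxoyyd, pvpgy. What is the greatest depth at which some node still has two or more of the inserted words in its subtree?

The deepest shared node is where two words last agree before diverging.
e.g. "pqtxoyyd" and "pqtxoyydd" share the prefix "pqtxoyyd" of length 8; no pair shares a longer one.
Longest shared-prefix length: 8

8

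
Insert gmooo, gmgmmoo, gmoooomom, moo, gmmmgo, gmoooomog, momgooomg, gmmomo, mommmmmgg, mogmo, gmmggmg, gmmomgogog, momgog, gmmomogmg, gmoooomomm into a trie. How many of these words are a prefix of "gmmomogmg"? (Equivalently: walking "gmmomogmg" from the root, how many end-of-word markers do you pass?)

Check each prefix of "gmmomogmg" against the stored set — each match is an end-marker on the path.
Prefixes of the query that are stored words: "gmmomo", "gmmomogmg"
Count: 2

2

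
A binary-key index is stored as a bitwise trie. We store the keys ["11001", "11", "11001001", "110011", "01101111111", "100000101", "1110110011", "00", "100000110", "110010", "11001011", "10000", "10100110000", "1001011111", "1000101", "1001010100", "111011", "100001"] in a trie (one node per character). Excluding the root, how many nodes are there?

65

Insert word by word; a character creates a node only if that edge doesn't already exist:
  "11001" → 5 new (1, 1, 0, 0, 1)
  "11" → prefix "11" already present; 0 new (none)
  "11001001" → prefix "11001" already present; 3 new (0, 0, 1)
  "110011" → prefix "11001" already present; 1 new (1)
  "01101111111" → 11 new (0, 1, 1, 0, 1, 1, 1, 1, 1, 1, 1)
  "100000101" → prefix "1" already present; 8 new (0, 0, 0, 0, 0, 1, 0, 1)
  "1110110011" → prefix "11" already present; 8 new (1, 0, 1, 1, 0, 0, 1, 1)
  "00" → prefix "0" already present; 1 new (0)
  "100000110" → prefix "1000001" already present; 2 new (1, 0)
  "110010" → prefix "110010" already present; 0 new (none)
  "11001011" → prefix "110010" already present; 2 new (1, 1)
  "10000" → prefix "10000" already present; 0 new (none)
  "10100110000" → prefix "10" already present; 9 new (1, 0, 0, 1, 1, 0, 0, 0, 0)
  "1001011111" → prefix "100" already present; 7 new (1, 0, 1, 1, 1, 1, 1)
  "1000101" → prefix "1000" already present; 3 new (1, 0, 1)
  "1001010100" → prefix "100101" already present; 4 new (0, 1, 0, 0)
  "111011" → prefix "111011" already present; 0 new (none)
  "100001" → prefix "10000" already present; 1 new (1)
Total nodes = 5 + 0 + 3 + 1 + 11 + 8 + 8 + 1 + 2 + 0 + 2 + 0 + 9 + 7 + 3 + 4 + 0 + 1 = 65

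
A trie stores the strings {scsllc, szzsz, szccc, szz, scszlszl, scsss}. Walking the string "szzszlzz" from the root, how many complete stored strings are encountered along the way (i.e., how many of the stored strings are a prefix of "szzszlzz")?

2

Check each prefix of "szzszlzz" against the stored set — each match is an end-marker on the path.
Prefixes of the query that are stored words: "szz", "szzsz"
Count: 2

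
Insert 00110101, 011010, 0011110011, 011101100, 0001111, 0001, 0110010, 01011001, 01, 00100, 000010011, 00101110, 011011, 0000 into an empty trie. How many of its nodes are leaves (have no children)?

11

A leaf is a node with no children — equivalently, the end of a word that is not a proper prefix of any other stored word.
Those words: "000010011", "0001111", "00100", "00101110", "00110101", "0011110011", "01011001", "0110010", "011010", "011011", "011101100"
Leaf count: 11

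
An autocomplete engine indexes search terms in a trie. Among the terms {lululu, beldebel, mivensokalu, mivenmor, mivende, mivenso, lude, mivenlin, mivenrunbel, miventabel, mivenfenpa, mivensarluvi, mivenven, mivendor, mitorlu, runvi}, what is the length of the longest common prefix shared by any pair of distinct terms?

The deepest shared node is where two words last agree before diverging.
"mivenso" and "mivensokalu" agree on "mivenso" (7 characters) before diverging; nothing deeper is shared.
Longest shared-prefix length: 7

7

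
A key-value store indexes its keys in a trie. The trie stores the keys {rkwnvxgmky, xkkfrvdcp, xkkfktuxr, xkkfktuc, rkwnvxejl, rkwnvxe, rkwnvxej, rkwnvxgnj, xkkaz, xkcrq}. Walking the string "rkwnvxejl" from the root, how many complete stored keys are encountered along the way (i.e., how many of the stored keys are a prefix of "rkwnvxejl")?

3

Walk "rkwnvxejl" from the root; an end-of-word marker is hit whenever a stored word is a prefix of "rkwnvxejl".
Prefixes of the query that are stored words: "rkwnvxe", "rkwnvxej", "rkwnvxejl"
Count: 3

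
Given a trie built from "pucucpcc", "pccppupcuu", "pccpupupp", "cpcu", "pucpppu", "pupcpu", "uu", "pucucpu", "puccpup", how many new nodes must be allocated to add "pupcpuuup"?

3

Walking "pupcpuuup" from the root, the first 6 characters ("pupcpu") follow existing edges; "u" is the first miss.
So 9 − 6 = 3 new nodes.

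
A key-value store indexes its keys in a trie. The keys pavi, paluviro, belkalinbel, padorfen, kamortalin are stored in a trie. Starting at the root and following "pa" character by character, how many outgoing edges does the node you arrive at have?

The children of the "pa" node are the distinct next characters among strings starting with "pa".
Characters that immediately follow "pa" among the stored strings: {d, l, v}.
That node has 3 child edges.

3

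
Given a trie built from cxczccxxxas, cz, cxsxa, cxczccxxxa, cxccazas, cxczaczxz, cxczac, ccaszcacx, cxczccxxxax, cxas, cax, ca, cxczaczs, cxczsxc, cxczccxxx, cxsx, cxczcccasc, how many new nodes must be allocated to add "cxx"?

Walking "cxx" from the root, the first 2 characters ("cx") follow existing edges; "x" is the first miss.
So 3 − 2 = 1 new nodes.

1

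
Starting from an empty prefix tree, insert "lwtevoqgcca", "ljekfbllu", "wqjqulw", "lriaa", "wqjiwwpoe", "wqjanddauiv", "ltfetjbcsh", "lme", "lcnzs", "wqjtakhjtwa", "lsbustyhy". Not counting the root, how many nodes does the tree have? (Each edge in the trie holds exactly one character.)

Count nodes per top-level branch (shared prefixes stored once):
  'l'-branch (lcnzs, ljekfbllu, lme, lriaa, lsbustyhy, ltfetjbcsh, lwtevoqgcca): 46 nodes
  'w'-branch (wqjanddauiv, wqjiwwpoe, wqjqulw, wqjtakhjtwa): 29 nodes
Sum: 75

75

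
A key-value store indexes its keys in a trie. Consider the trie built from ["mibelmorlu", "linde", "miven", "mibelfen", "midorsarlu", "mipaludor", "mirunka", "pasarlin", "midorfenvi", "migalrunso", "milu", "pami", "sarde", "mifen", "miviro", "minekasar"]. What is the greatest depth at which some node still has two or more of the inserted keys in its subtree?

The deepest shared node is where two words last agree before diverging.
e.g. "mibelfen" and "mibelmorlu" share the prefix "mibel" of length 5; no pair shares a longer one.
Longest shared-prefix length: 5

5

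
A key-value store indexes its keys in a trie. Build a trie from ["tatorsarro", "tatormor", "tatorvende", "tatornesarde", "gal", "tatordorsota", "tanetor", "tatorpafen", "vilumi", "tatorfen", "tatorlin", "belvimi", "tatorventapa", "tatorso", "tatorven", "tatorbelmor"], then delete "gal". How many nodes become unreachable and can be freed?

A node on "gal"'s path can go only if nothing else ends at it or branches off below it.
No other word shares any prefix with "gal", so all 3 of its nodes go.
Nodes removed: 3

3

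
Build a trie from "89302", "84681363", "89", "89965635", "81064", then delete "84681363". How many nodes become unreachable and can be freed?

7

Walk "84681363" from the leaf back toward the root, removing each node that no remaining word uses.
The suffix "4681363" (7 nodes) is used only by "84681363"; the node for "8" still has the child "9", so pruning stops there.
Nodes removed: 7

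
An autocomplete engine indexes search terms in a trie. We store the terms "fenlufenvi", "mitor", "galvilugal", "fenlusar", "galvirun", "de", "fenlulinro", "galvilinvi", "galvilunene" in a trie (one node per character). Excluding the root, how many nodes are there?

46

Insert word by word; a character creates a node only if that edge doesn't already exist:
  "fenlufenvi" → 10 new (f, e, n, l, u, f, e, n, v, i)
  "mitor" → 5 new (m, i, t, o, r)
  "galvilugal" → 10 new (g, a, l, v, i, l, u, g, a, l)
  "fenlusar" → prefix "fenlu" already present; 3 new (s, a, r)
  "galvirun" → prefix "galvi" already present; 3 new (r, u, n)
  "de" → 2 new (d, e)
  "fenlulinro" → prefix "fenlu" already present; 5 new (l, i, n, r, o)
  "galvilinvi" → prefix "galvil" already present; 4 new (i, n, v, i)
  "galvilunene" → prefix "galvilu" already present; 4 new (n, e, n, e)
Total nodes = 10 + 5 + 10 + 3 + 3 + 2 + 5 + 4 + 4 = 46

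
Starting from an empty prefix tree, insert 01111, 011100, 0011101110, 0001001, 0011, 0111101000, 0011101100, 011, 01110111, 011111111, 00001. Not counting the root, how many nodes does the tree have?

37

For each word, the new-node count is its length minus the longest prefix already in the trie:
  "01111" → 5 new (0, 1, 1, 1, 1)
  "011100" → prefix "0111" already present; 2 new (0, 0)
  "0011101110" → prefix "0" already present; 9 new (0, 1, 1, 1, 0, 1, 1, 1, 0)
  "0001001" → prefix "00" already present; 5 new (0, 1, 0, 0, 1)
  "0011" → prefix "0011" already present; 0 new (none)
  "0111101000" → prefix "01111" already present; 5 new (0, 1, 0, 0, 0)
  "0011101100" → prefix "00111011" already present; 2 new (0, 0)
  "011" → prefix "011" already present; 0 new (none)
  "01110111" → prefix "01110" already present; 3 new (1, 1, 1)
  "011111111" → prefix "01111" already present; 4 new (1, 1, 1, 1)
  "00001" → prefix "000" already present; 2 new (0, 1)
Total nodes = 5 + 2 + 9 + 5 + 0 + 5 + 2 + 0 + 3 + 4 + 2 = 37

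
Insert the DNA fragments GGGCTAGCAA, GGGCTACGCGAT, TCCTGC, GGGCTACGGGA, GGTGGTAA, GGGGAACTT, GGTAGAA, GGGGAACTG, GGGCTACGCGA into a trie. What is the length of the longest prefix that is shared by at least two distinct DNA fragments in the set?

Equivalently: take the maximum, over all pairs, of their longest common prefix length.
e.g. "GGGCTACGCGA" and "GGGCTACGCGAT" share the prefix "GGGCTACGCGA" of length 11; no pair shares a longer one.
Longest shared-prefix length: 11

11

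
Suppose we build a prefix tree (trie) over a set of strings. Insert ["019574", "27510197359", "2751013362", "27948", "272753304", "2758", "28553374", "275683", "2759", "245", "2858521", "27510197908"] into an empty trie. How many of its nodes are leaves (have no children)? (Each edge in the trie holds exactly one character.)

Leaves are exactly the stored words that no other stored word extends.
Those words: "019574", "245", "272753304", "2751013362", "27510197359", "27510197908", "275683", "2758", "2759", "27948", "28553374", "2858521"
Leaf count: 12

12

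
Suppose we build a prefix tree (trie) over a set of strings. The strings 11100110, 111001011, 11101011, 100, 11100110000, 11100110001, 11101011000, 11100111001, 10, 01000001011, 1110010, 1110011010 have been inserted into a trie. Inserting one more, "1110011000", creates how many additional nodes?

0

"1110011000" is already a full path in the trie; only an end-marker is added.
No new nodes are needed: 0.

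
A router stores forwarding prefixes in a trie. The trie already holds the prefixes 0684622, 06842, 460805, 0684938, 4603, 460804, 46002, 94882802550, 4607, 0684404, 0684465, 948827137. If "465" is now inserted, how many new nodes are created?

1

"46" is already a path in the trie; the remaining "5" must be added.
New nodes needed: |"465"| − 2 = 3 − 2 = 1.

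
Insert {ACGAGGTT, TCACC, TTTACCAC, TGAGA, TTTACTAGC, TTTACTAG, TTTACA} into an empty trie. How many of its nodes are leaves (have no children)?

6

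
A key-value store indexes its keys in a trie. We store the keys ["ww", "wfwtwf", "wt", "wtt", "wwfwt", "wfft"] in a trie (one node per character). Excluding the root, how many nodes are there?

14

Count nodes per top-level branch (shared prefixes stored once):
  'w'-branch (wfft, wfwtwf, wt, wtt, ww, wwfwt): 14 nodes
Sum: 14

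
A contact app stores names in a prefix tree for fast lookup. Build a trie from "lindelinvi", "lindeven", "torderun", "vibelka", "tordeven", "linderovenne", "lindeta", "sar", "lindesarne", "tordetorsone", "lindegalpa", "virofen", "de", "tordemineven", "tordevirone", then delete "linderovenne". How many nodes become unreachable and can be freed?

A node on "linderovenne"'s path can go only if nothing else ends at it or branches off below it.
The suffix "rovenne" (7 nodes) is used only by "linderovenne"; the node for "linde" still has the child "l", so pruning stops there.
Nodes removed: 7

7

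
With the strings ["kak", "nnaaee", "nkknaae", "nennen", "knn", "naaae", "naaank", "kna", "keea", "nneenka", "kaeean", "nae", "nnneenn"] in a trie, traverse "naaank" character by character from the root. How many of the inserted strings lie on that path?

1

Walk "naaank" from the root; an end-of-word marker is hit whenever a stored word is a prefix of "naaank".
Prefixes of the query that are stored words: "naaank"
Count: 1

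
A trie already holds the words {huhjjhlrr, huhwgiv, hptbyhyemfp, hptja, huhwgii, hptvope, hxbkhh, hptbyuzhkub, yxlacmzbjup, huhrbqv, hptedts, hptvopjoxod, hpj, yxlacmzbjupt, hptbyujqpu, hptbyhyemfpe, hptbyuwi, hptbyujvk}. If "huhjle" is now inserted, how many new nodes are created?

"huhj" is already a path in the trie; the remaining "le" must be added.
New nodes needed: |"huhjle"| − 4 = 6 − 4 = 2.

2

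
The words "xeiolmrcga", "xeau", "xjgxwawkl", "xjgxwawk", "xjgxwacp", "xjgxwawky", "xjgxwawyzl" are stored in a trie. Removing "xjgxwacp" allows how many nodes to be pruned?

A node on "xjgxwacp"'s path can go only if nothing else ends at it or branches off below it.
The suffix "cp" (2 nodes) is used only by "xjgxwacp"; the node for "xjgxwa" still has the child "w", so pruning stops there.
Nodes removed: 2

2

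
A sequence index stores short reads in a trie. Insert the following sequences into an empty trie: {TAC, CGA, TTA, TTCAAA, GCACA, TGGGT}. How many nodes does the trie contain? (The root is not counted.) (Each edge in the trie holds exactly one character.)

21

Trie structure (* marks end of a word):
(root)
├─ C
│  └─ G
│     └─ A *
├─ G
│  └─ C
│     └─ A
│        └─ C
│           └─ A *
└─ T
   ├─ A
   │  └─ C *
   ├─ G
   │  └─ G
   │     └─ G
   │        └─ T *
   └─ T
      ├─ A *
      └─ C
         └─ A
            └─ A
               └─ A *
Counting every labelled node above: 21.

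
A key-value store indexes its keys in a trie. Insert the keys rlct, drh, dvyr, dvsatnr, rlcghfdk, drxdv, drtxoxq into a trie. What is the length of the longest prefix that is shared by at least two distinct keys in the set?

3

Look for the deepest trie node that still has at least two words in its subtree.
e.g. "rlcghfdk" and "rlct" share the prefix "rlc" of length 3; no pair shares a longer one.
Longest shared-prefix length: 3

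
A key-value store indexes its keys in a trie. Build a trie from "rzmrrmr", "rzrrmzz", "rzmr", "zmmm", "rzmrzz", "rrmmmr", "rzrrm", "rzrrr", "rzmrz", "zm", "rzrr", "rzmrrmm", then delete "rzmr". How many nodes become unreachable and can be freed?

After clearing the end-marker at "rzmr", prune upward until reaching a node still needed by another word.
Every node on "rzmr" is still needed (e.g. by "rzmrrmr"), so nothing is freed.
Nodes removed: 0

0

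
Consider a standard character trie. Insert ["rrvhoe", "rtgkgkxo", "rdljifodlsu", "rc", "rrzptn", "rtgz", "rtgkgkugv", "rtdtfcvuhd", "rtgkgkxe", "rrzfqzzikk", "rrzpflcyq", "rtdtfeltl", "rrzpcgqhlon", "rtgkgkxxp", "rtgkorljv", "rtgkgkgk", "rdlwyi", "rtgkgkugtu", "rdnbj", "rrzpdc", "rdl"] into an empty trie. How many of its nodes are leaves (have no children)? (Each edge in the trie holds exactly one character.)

20

Leaves are exactly the stored words that no other stored word extends.
Those words: "rc", "rdljifodlsu", "rdlwyi", "rdnbj", "rrvhoe", "rrzfqzzikk", "rrzpcgqhlon", "rrzpdc", "rrzpflcyq", "rrzptn", "rtdtfcvuhd", "rtdtfeltl", "rtgkgkgk", "rtgkgkugtu", "rtgkgkugv", "rtgkgkxe", "rtgkgkxo", "rtgkgkxxp", "rtgkorljv", "rtgz"
Leaf count: 20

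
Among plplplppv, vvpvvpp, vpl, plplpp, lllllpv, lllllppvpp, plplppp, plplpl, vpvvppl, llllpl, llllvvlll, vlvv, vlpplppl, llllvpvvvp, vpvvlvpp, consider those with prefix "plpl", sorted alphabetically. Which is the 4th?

Filter for "plpl…" and sort: "plplpl", "plplplppv", "plplpp", "plplppp"
Position 4: plplppp

plplppp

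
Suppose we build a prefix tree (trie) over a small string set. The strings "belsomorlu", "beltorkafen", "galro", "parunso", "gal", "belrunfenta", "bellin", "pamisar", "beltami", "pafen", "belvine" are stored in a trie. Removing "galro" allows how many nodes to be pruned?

Walk "galro" from the leaf back toward the root, removing each node that no remaining word uses.
The suffix "ro" (2 nodes) is used only by "galro"; "gal" is itself a stored word, so pruning stops there.
Nodes removed: 2

2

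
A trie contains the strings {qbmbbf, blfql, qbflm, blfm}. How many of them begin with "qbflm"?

1

Walk to "qbflm"; the words in its subtree are exactly those with that prefix.
Words under "qbflm": qbflm
Count: 1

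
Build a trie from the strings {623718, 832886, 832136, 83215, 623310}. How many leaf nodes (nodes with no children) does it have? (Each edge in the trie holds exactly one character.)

Leaves are exactly the stored words that no other stored word extends.
Those words: "623310", "623718", "832136", "83215", "832886"
Leaf count: 5

5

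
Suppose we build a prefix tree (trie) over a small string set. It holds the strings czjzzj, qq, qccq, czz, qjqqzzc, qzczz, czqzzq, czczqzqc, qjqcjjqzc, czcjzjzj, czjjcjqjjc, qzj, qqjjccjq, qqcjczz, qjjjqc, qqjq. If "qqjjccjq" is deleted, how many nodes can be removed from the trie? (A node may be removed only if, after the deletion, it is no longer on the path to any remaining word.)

A node on "qqjjccjq"'s path can go only if nothing else ends at it or branches off below it.
The suffix "jccjq" (5 nodes) is used only by "qqjjccjq"; the node for "qqj" still has the child "q", so pruning stops there.
Nodes removed: 5

5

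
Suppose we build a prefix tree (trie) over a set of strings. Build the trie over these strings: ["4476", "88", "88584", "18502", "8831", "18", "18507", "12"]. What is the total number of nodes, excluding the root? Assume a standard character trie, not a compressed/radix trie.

Trie structure (* marks end of a word):
(root)
├─ 1
│  ├─ 2 *
│  └─ 8 *
│     └─ 5
│        └─ 0
│           ├─ 2 *
│           └─ 7 *
├─ 4
│  └─ 4
│     └─ 7
│        └─ 6 *
└─ 8
   └─ 8 *
      ├─ 3
      │  └─ 1 *
      └─ 5
         └─ 8
            └─ 4 *
Counting every labelled node above: 18.

18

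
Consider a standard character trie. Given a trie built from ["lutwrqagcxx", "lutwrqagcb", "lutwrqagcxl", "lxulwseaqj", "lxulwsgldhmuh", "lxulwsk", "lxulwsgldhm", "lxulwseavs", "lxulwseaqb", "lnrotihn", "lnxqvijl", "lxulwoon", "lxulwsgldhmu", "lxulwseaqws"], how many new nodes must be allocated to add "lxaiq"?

3

The longest prefix of "lxaiq" already in the trie is "lx" (length 2).
So 5 − 2 = 3 new nodes.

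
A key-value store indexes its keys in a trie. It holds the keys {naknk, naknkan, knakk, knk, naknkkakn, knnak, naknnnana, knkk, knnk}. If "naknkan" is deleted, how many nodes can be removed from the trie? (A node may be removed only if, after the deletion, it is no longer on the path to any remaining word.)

2

A node on "naknkan"'s path can go only if nothing else ends at it or branches off below it.
The suffix "an" (2 nodes) is used only by "naknkan"; the node for "naknk" still has the child "k", so pruning stops there.
Nodes removed: 2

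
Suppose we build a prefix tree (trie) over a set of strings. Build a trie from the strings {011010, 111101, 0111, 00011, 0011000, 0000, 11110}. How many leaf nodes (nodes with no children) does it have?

6

Leaves are exactly the stored words that no other stored word extends.
Those words: "0000", "00011", "0011000", "011010", "0111", "111101"
Leaf count: 6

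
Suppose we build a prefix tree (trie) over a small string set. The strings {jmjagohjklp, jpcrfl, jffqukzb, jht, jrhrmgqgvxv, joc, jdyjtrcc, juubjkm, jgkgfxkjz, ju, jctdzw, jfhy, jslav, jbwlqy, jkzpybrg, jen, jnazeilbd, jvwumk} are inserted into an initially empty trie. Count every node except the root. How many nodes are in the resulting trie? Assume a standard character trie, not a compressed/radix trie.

Count nodes per top-level branch (shared prefixes stored once):
  'j'-branch (jbwlqy, jctdzw, jdyjtrcc, jen, jffqukzb, jfhy, jgkgfxkjz, jht, jkzpybrg, jmjagohjklp, jnazeilbd, joc, jpcrfl, jrhrmgqgvxv, jslav, ju, juubjkm, jvwumk): 96 nodes
Sum: 96

96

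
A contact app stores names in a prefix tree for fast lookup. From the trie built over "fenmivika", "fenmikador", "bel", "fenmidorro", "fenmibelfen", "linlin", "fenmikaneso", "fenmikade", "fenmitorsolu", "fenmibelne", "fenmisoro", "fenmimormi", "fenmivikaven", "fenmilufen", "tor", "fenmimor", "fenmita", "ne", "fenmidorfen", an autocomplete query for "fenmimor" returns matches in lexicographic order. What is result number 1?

DFS of the "fenmimor" subtree visits, in order: "fenmimor", "fenmimormi"
The 1st is fenmimor.

fenmimor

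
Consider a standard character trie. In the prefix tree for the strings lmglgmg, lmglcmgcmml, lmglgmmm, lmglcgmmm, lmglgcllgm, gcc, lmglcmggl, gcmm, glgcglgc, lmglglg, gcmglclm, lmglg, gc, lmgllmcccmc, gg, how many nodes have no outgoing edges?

A leaf is a node with no children — equivalently, the end of a word that is not a proper prefix of any other stored word.
Those words: "gcc", "gcmglclm", "gcmm", "gg", "glgcglgc", "lmglcgmmm", "lmglcmgcmml", "lmglcmggl", "lmglgcllgm", "lmglglg", "lmglgmg", "lmglgmmm", "lmgllmcccmc"
Leaf count: 13

13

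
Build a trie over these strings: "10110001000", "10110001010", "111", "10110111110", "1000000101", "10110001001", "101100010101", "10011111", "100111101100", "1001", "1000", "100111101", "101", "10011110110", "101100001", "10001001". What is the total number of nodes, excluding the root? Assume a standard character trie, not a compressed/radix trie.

Insert word by word; a character creates a node only if that edge doesn't already exist:
  "10110001000" → 11 new (1, 0, 1, 1, 0, 0, 0, 1, 0, 0, 0)
  "10110001010" → prefix "101100010" already present; 2 new (1, 0)
  "111" → prefix "1" already present; 2 new (1, 1)
  "10110111110" → prefix "10110" already present; 6 new (1, 1, 1, 1, 1, 0)
  "1000000101" → prefix "10" already present; 8 new (0, 0, 0, 0, 0, 1, 0, 1)
  "10110001001" → prefix "1011000100" already present; 1 new (1)
  "101100010101" → prefix "10110001010" already present; 1 new (1)
  "10011111" → prefix "100" already present; 5 new (1, 1, 1, 1, 1)
  "100111101100" → prefix "1001111" already present; 5 new (0, 1, 1, 0, 0)
  "1001" → prefix "1001" already present; 0 new (none)
  "1000" → prefix "1000" already present; 0 new (none)
  "100111101" → prefix "100111101" already present; 0 new (none)
  "101" → prefix "101" already present; 0 new (none)
  "10011110110" → prefix "10011110110" already present; 0 new (none)
  "101100001" → prefix "1011000" already present; 2 new (0, 1)
  "10001001" → prefix "1000" already present; 4 new (1, 0, 0, 1)
Total nodes = 11 + 2 + 2 + 6 + 8 + 1 + 1 + 5 + 5 + 0 + 0 + 0 + 0 + 0 + 2 + 4 = 47

47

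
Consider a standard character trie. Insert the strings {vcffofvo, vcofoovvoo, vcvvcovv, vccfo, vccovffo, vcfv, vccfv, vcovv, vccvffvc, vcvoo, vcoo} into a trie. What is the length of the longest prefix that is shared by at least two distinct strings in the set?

Equivalently: take the maximum, over all pairs, of their longest common prefix length.
e.g. "vccfo" and "vccfv" share the prefix "vccf" of length 4; no pair shares a longer one.
Longest shared-prefix length: 4

4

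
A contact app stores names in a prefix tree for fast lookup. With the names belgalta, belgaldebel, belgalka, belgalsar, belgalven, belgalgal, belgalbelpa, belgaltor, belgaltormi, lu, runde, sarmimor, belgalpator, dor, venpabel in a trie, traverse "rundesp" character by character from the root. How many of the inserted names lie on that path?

Walk "rundesp" from the root; an end-of-word marker is hit whenever a stored word is a prefix of "rundesp".
Prefixes of the query that are stored words: "runde"
Count: 1

1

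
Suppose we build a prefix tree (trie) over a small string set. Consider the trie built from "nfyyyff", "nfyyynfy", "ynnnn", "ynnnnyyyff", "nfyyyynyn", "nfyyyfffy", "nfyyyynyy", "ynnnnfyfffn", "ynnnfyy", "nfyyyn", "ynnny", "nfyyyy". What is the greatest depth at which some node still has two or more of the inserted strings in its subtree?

The deepest shared node is where two words last agree before diverging.
e.g. "nfyyyynyn" and "nfyyyynyy" share the prefix "nfyyyyny" of length 8; no pair shares a longer one.
Longest shared-prefix length: 8

8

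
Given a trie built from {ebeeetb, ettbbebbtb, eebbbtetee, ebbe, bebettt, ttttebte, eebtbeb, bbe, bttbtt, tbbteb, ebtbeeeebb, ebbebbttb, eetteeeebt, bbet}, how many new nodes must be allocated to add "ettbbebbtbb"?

The longest prefix of "ettbbebbtbb" already in the trie is "ettbbebbtb" (length 10).
So 11 − 10 = 1 new nodes.

1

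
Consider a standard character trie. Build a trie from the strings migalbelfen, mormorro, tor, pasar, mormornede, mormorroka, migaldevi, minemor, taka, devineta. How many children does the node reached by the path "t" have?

2

Walk "t" from the root, arriving at one node.
Characters that immediately follow "t" among the stored strings: {a, o}.
That node has 2 child edges.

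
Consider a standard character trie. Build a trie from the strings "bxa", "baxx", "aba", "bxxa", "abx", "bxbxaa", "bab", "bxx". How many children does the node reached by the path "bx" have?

3

Walk "bx" from the root, arriving at one node.
Characters that immediately follow "bx" among the stored strings: {a, b, x}.
That node has 3 child edges.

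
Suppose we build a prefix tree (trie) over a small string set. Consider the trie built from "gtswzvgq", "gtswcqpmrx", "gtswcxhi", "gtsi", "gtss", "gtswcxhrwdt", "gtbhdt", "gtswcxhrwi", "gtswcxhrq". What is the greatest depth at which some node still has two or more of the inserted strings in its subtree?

Look for the deepest trie node that still has at least two words in its subtree.
e.g. "gtswcxhrwdt" and "gtswcxhrwi" share the prefix "gtswcxhrw" of length 9; no pair shares a longer one.
Longest shared-prefix length: 9

9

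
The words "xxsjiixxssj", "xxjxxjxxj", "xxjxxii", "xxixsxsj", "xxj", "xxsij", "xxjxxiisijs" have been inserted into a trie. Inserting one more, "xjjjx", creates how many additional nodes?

4

The longest prefix of "xjjjx" already in the trie is "x" (length 1).
Each of the 4 remaining characters creates one node.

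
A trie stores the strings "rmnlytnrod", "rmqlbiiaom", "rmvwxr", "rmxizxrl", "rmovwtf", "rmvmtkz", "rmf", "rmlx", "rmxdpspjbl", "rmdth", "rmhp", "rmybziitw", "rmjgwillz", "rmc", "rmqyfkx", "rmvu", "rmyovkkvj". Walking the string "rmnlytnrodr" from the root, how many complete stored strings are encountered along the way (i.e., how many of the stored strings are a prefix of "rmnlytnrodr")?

Walk "rmnlytnrodr" from the root; an end-of-word marker is hit whenever a stored word is a prefix of "rmnlytnrodr".
Prefixes of the query that are stored words: "rmnlytnrod"
Count: 1

1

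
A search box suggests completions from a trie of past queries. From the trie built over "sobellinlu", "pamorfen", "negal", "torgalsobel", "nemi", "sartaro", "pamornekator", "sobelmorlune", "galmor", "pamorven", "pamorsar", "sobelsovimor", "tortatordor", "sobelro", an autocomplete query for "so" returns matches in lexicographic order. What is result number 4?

sobelsovimor

DFS of the "so" subtree visits, in order: "sobellinlu", "sobelmorlune", "sobelro", "sobelsovimor"
Position 4: sobelsovimor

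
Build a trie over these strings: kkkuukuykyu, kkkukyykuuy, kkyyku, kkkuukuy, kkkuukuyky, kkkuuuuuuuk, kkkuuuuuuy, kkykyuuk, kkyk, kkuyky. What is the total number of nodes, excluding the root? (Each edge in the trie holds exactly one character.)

Trie structure (* marks end of a word):
(root)
└─ k
   └─ k
      ├─ k
      │  └─ u
      │     ├─ k
      │     │  └─ y
      │     │     └─ y
      │     │        └─ k
      │     │           └─ u
      │     │              └─ u
      │     │                 └─ y *
      │     └─ u
      │        ├─ k
      │        │  └─ u
      │        │     └─ y *
      │        │        └─ k
      │        │           └─ y *
      │        │              └─ u *
      │        └─ u
      │           └─ u
      │              └─ u
      │                 └─ u
      │                    ├─ u
      │                    │  └─ k *
      │                    └─ y *
      ├─ u
      │  └─ y
      │     └─ k
      │        └─ y *
      └─ y
         ├─ k *
         │  └─ y
         │     └─ u
         │        └─ u
         │           └─ k *
         └─ y
            └─ k
               └─ u *
Counting every labelled node above: 38.

38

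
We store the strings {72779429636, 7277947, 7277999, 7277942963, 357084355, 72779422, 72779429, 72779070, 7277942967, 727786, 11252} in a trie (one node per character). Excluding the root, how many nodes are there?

Insert word by word; a character creates a node only if that edge doesn't already exist:
  "72779429636" → 11 new (7, 2, 7, 7, 9, 4, 2, 9, 6, 3, 6)
  "7277947" → prefix "727794" already present; 1 new (7)
  "7277999" → prefix "72779" already present; 2 new (9, 9)
  "7277942963" → prefix "7277942963" already present; 0 new (none)
  "357084355" → 9 new (3, 5, 7, 0, 8, 4, 3, 5, 5)
  "72779422" → prefix "7277942" already present; 1 new (2)
  "72779429" → prefix "72779429" already present; 0 new (none)
  "72779070" → prefix "72779" already present; 3 new (0, 7, 0)
  "7277942967" → prefix "727794296" already present; 1 new (7)
  "727786" → prefix "7277" already present; 2 new (8, 6)
  "11252" → 5 new (1, 1, 2, 5, 2)
Total nodes = 11 + 1 + 2 + 0 + 9 + 1 + 0 + 3 + 1 + 2 + 5 = 35

35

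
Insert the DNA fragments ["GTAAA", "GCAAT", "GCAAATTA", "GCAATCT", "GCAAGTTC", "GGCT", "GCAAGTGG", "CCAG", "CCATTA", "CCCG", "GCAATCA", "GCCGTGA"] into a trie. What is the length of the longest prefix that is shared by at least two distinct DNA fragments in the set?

6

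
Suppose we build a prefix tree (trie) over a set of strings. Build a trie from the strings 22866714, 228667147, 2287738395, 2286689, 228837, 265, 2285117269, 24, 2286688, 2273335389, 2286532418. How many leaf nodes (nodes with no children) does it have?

A leaf is a node with no children — equivalently, the end of a word that is not a proper prefix of any other stored word.
Those words: "2273335389", "2285117269", "2286532418", "228667147", "2286688", "2286689", "2287738395", "228837", "24", "265"
Leaf count: 10

10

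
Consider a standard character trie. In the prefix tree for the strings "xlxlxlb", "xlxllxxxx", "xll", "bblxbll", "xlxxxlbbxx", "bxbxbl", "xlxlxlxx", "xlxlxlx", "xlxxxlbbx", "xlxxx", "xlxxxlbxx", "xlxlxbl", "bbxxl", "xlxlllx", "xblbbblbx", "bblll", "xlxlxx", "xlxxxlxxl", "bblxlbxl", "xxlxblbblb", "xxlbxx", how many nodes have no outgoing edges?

Leaves are exactly the stored words that no other stored word extends.
Those words: "bblll", "bblxbll", "bblxlbxl", "bbxxl", "bxbxbl", "xblbbblbx", "xll", "xlxlllx", "xlxllxxxx", "xlxlxbl", "xlxlxlb", "xlxlxlxx", "xlxlxx", "xlxxxlbbxx", "xlxxxlbxx", "xlxxxlxxl", "xxlbxx", "xxlxblbblb"
Leaf count: 18

18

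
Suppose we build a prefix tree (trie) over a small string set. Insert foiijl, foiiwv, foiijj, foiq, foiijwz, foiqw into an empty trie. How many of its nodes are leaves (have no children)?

A leaf is a node with no children — equivalently, the end of a word that is not a proper prefix of any other stored word.
Those words: "foiijj", "foiijl", "foiijwz", "foiiwv", "foiqw"
Leaf count: 5

5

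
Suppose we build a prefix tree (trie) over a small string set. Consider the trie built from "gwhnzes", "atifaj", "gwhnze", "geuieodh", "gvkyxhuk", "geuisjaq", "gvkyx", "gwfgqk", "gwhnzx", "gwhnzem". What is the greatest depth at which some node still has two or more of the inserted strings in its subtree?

Look for the deepest trie node that still has at least two words in its subtree.
e.g. "gwhnze" and "gwhnzem" share the prefix "gwhnze" of length 6; no pair shares a longer one.
Longest shared-prefix length: 6

6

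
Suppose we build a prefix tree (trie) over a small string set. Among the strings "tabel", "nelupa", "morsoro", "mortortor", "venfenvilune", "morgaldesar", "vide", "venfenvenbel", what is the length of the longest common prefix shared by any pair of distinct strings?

Equivalently: take the maximum, over all pairs, of their longest common prefix length.
"venfenvenbel" and "venfenvilune" agree on "venfenv" (7 characters) before diverging; nothing deeper is shared.
Longest shared-prefix length: 7

7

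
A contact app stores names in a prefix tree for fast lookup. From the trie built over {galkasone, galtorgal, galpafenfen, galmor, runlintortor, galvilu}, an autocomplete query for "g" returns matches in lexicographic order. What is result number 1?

galkasone

Filter for "g…" and sort: "galkasone", "galmor", "galpafenfen", "galtorgal", "galvilu"
The 1st is galkasone.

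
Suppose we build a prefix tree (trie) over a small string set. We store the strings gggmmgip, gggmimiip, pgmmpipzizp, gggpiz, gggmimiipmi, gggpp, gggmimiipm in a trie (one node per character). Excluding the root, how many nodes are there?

30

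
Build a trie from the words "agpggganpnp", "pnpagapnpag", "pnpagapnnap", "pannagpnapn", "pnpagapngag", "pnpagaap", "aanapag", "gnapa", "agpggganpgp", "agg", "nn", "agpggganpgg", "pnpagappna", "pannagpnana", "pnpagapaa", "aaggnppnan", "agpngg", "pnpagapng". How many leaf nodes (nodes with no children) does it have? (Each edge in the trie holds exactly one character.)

17

A leaf is a node with no children — equivalently, the end of a word that is not a proper prefix of any other stored word.
Those words: "aaggnppnan", "aanapag", "agg", "agpggganpgg", "agpggganpgp", "agpggganpnp", "agpngg", "gnapa", "nn", "pannagpnana", "pannagpnapn", "pnpagaap", "pnpagapaa", "pnpagapngag", "pnpagapnnap", "pnpagapnpag", "pnpagappna"
Leaf count: 17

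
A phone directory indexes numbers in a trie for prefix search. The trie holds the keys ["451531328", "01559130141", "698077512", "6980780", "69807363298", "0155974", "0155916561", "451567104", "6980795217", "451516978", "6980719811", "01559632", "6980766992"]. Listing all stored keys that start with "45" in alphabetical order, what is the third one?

DFS of the "45" subtree visits, in order: "451516978", "451531328", "451567104"
The 3rd is 451567104.

451567104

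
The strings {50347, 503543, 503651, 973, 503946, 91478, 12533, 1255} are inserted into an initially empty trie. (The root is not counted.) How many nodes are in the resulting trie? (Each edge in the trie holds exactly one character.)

For each word, the new-node count is its length minus the longest prefix already in the trie:
  "50347" → 5 new (5, 0, 3, 4, 7)
  "503543" → prefix "503" already present; 3 new (5, 4, 3)
  "503651" → prefix "503" already present; 3 new (6, 5, 1)
  "973" → 3 new (9, 7, 3)
  "503946" → prefix "503" already present; 3 new (9, 4, 6)
  "91478" → prefix "9" already present; 4 new (1, 4, 7, 8)
  "12533" → 5 new (1, 2, 5, 3, 3)
  "1255" → prefix "125" already present; 1 new (5)
Total nodes = 5 + 3 + 3 + 3 + 3 + 4 + 5 + 1 = 27

27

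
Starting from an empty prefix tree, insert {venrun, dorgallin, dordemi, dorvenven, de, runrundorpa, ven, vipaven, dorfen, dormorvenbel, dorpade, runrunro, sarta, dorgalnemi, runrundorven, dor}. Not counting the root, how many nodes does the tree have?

73

Trace insertions, counting only characters that open a new branch:
  "venrun" → 6 new (v, e, n, r, u, n)
  "dorgallin" → 9 new (d, o, r, g, a, l, l, i, n)
  "dordemi" → prefix "dor" already present; 4 new (d, e, m, i)
  "dorvenven" → prefix "dor" already present; 6 new (v, e, n, v, e, n)
  "de" → prefix "d" already present; 1 new (e)
  "runrundorpa" → 11 new (r, u, n, r, u, n, d, o, r, p, a)
  "ven" → prefix "ven" already present; 0 new (none)
  "vipaven" → prefix "v" already present; 6 new (i, p, a, v, e, n)
  "dorfen" → prefix "dor" already present; 3 new (f, e, n)
  "dormorvenbel" → prefix "dor" already present; 9 new (m, o, r, v, e, n, b, e, l)
  "dorpade" → prefix "dor" already present; 4 new (p, a, d, e)
  "runrunro" → prefix "runrun" already present; 2 new (r, o)
  "sarta" → 5 new (s, a, r, t, a)
  "dorgalnemi" → prefix "dorgal" already present; 4 new (n, e, m, i)
  "runrundorven" → prefix "runrundor" already present; 3 new (v, e, n)
  "dor" → prefix "dor" already present; 0 new (none)
Total nodes = 6 + 9 + 4 + 6 + 1 + 11 + 0 + 6 + 3 + 9 + 4 + 2 + 5 + 4 + 3 + 0 = 73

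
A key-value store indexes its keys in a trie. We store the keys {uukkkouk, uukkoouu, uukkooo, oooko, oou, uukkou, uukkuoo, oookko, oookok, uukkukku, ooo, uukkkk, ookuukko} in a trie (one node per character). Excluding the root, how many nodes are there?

Trace insertions, counting only characters that open a new branch:
  "uukkkouk" → 8 new (u, u, k, k, k, o, u, k)
  "uukkoouu" → prefix "uukk" already present; 4 new (o, o, u, u)
  "uukkooo" → prefix "uukkoo" already present; 1 new (o)
  "oooko" → 5 new (o, o, o, k, o)
  "oou" → prefix "oo" already present; 1 new (u)
  "uukkou" → prefix "uukko" already present; 1 new (u)
  "uukkuoo" → prefix "uukk" already present; 3 new (u, o, o)
  "oookko" → prefix "oook" already present; 2 new (k, o)
  "oookok" → prefix "oooko" already present; 1 new (k)
  "uukkukku" → prefix "uukku" already present; 3 new (k, k, u)
  "ooo" → prefix "ooo" already present; 0 new (none)
  "uukkkk" → prefix "uukkk" already present; 1 new (k)
  "ookuukko" → prefix "oo" already present; 6 new (k, u, u, k, k, o)
Total nodes = 8 + 4 + 1 + 5 + 1 + 1 + 3 + 2 + 1 + 3 + 0 + 1 + 6 = 36

36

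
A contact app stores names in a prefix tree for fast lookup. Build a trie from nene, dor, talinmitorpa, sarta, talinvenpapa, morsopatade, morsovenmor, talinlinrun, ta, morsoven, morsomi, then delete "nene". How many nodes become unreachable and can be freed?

A node on "nene"'s path can go only if nothing else ends at it or branches off below it.
No other word shares any prefix with "nene", so all 4 of its nodes go.
Nodes removed: 4

4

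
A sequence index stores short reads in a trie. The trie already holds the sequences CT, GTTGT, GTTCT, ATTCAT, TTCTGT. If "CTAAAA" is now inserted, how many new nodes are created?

The longest prefix of "CTAAAA" already in the trie is "CT" (length 2).
Each of the 4 remaining characters creates one node.

4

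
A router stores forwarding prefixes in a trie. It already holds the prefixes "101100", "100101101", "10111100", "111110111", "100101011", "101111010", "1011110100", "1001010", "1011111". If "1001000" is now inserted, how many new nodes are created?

2

"10010" is already a path in the trie; the remaining "00" must be added.
Each of the 2 remaining characters creates one node.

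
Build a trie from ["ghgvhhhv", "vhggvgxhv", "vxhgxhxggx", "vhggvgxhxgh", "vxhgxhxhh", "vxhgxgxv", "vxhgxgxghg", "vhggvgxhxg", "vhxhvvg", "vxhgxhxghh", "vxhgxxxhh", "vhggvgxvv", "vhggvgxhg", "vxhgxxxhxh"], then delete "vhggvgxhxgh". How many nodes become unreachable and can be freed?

1

After clearing the end-marker at "vhggvgxhxgh", prune upward until reaching a node still needed by another word.
The suffix "h" (1 node) is used only by "vhggvgxhxgh"; "vhggvgxhxg" is itself a stored word, so pruning stops there.
Nodes removed: 1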